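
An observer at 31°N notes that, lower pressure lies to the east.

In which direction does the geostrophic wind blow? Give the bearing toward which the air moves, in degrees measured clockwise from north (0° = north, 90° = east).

The pressure-gradient force points toward the east (bearing 090°).
Geostrophic balance: in the Northern Hemisphere the Coriolis force deflects motion to the right, so the geostrophic wind blows 90° to the right of the pressure-gradient force (low pressure on the left).
Rotating 090° by 90° clockwise gives 180° — the wind blows toward the south.

180°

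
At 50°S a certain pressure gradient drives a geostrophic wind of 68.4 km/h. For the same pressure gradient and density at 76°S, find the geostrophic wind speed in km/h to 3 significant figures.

54.0 km/h

With the same pressure gradient and density, V_g ∝ 1/f ∝ 1/sin φ.
V₂ = V₁ · sin φ₁ / sin φ₂ = 68.4 × sin 50° / sin 76°
V₂ = 68.4 × 0.7660/0.9703 = 54.0 km/h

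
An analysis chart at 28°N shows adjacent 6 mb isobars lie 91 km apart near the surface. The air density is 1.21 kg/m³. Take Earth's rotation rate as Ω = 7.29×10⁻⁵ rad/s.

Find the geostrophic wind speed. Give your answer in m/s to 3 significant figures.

79.6 m/s

Coriolis parameter at 28°N:
f = 2Ω sin φ = 2 × 7.29×10⁻⁵ × sin 28° = 6.84×10⁻⁵ s⁻¹
Pressure gradient: |∂P/∂n| = 600 Pa / 91000 m = 6.59×10⁻³ Pa/m
Geostrophic balance (pressure-gradient force = Coriolis force):
V_g = (1/(fρ)) |∂P/∂n| = 6.59×10⁻³ / (6.84×10⁻⁵ × 1.21) = 79.6 m/s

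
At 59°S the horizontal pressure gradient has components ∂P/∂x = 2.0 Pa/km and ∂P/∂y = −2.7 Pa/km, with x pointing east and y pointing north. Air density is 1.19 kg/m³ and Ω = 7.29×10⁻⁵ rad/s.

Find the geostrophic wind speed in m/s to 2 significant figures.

23 m/s

Coriolis parameter at 59°S:
f = 2Ω sin φ = 2 × 7.29×10⁻⁵ × sin 59° = 1.25×10⁻⁴ s⁻¹
In the Southern Hemisphere f is negative: f = −1.25×10⁻⁴ s⁻¹.
Component geostrophic relations (x east, y north):
u_g = −(1/(fρ)) ∂P/∂y,  v_g = (1/(fρ)) ∂P/∂x
u_g = −(−2.7×10⁻³)/(−1.25×10⁻⁴ × 1.19) = −18.2 m/s;  v_g = (2.0×10⁻³)/(−1.25×10⁻⁴ × 1.19) = −13.4 m/s
|V_g| = √(u_g² + v_g²) = 22.6 m/s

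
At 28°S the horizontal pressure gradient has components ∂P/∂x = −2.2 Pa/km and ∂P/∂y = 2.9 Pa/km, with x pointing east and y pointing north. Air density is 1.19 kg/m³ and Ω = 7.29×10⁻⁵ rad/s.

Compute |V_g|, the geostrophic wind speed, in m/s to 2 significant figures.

Coriolis parameter at 28°S:
f = 2Ω sin φ = 2 × 7.29×10⁻⁵ × sin 28° = 6.84×10⁻⁵ s⁻¹
In the Southern Hemisphere f is negative: f = −6.84×10⁻⁵ s⁻¹.
Component geostrophic relations (x east, y north):
u_g = −(1/(fρ)) ∂P/∂y,  v_g = (1/(fρ)) ∂P/∂x
u_g = −(2.9×10⁻³)/(−6.84×10⁻⁵ × 1.19) = 35.6 m/s;  v_g = (−2.2×10⁻³)/(−6.84×10⁻⁵ × 1.19) = 27.0 m/s
|V_g| = √(u_g² + v_g²) = 44.7 m/s

45 m/s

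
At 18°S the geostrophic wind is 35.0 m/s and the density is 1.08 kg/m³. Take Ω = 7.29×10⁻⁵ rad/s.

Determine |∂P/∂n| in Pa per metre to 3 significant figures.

Coriolis parameter at 18°S:
f = 2Ω sin φ = 2 × 7.29×10⁻⁵ × sin 18° = 4.51×10⁻⁵ s⁻¹
Geostrophic balance rearranged: |∂P/∂n| = f ρ V_g
|∂P/∂n| = 4.51×10⁻⁵ × 1.08 × 35.0 = 1.70×10⁻³ Pa/m

1.70×10⁻³ Pa/m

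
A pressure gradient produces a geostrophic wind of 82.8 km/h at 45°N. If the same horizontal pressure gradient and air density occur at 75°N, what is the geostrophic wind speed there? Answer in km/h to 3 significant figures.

With the same pressure gradient and density, V_g ∝ 1/f ∝ 1/sin φ.
V₂ = V₁ · sin φ₁ / sin φ₂ = 82.8 × sin 45° / sin 75°
V₂ = 82.8 × 0.7071/0.9659 = 60.6 km/h

60.6 km/h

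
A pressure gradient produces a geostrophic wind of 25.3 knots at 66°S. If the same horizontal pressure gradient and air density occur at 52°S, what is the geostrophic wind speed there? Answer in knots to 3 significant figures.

With the same pressure gradient and density, V_g ∝ 1/f ∝ 1/sin φ.
V₂ = V₁ · sin φ₁ / sin φ₂ = 25.3 × sin 66° / sin 52°
V₂ = 25.3 × 0.9135/0.7880 = 29.3 knots

29.3 knots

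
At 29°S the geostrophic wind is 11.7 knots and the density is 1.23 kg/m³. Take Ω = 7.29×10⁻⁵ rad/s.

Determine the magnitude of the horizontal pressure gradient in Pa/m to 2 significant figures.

Coriolis parameter at 29°S:
f = 2Ω sin φ = 2 × 7.29×10⁻⁵ × sin 29° = 7.07×10⁻⁵ s⁻¹
Wind speed in SI: 11.7 knots = 6.02 m/s
Geostrophic balance rearranged: |∂P/∂n| = f ρ V_g
|∂P/∂n| = 7.07×10⁻⁵ × 1.23 × 6.02 = 5.23×10⁻⁴ Pa/m

5.2×10⁻⁴ Pa/m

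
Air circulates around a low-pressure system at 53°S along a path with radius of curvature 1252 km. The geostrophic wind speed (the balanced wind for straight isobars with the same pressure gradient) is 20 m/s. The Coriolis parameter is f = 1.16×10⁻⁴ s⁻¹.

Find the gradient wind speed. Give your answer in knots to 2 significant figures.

35 knots

Around a low, centrifugal force acts outward with Coriolis, so pressure-gradient force balances both:
(1/ρ)|∂P/∂n| = fV + V²/R  →  V² + fR·V − fR·V_g = 0
With fR = 1.16×10⁻⁴ × 1252×10³ m = 145 m/s:
V = [−fR + √((fR)² + 4 fR V_g)]/2 = [−145 + √(145² + 4×145×20)]/2 = 17.8 m/s
Subgeostrophic (V < V_g = 20 m/s), as expected around a low.
Converting: 17.8 m/s × 1.944 = 35 knots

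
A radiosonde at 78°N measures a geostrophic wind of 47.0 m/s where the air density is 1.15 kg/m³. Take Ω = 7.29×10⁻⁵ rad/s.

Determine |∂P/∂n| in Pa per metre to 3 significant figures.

7.71×10⁻³ Pa/m

Coriolis parameter at 78°N:
f = 2Ω sin φ = 2 × 7.29×10⁻⁵ × sin 78° = 1.43×10⁻⁴ s⁻¹
Geostrophic balance rearranged: |∂P/∂n| = f ρ V_g
|∂P/∂n| = 1.43×10⁻⁴ × 1.15 × 47.0 = 7.71×10⁻³ Pa/m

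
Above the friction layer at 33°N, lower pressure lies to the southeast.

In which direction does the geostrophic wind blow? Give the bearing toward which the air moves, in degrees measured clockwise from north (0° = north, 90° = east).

The pressure-gradient force points toward the southeast (bearing 135°).
Geostrophic balance: in the Northern Hemisphere the Coriolis force deflects motion to the right, so the geostrophic wind blows 90° to the right of the pressure-gradient force (low pressure on the left).
Rotating 135° by 90° clockwise gives 225° — the wind blows toward the southwest.

225°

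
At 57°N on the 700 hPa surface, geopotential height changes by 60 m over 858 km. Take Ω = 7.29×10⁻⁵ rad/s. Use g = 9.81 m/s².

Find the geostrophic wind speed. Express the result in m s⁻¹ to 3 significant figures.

Coriolis parameter at 57°N:
f = 2Ω sin φ = 2 × 7.29×10⁻⁵ × sin 57° = 1.22×10⁻⁴ s⁻¹
Height gradient: |∂Z/∂n| = 60 m / 858000 m = 6.99×10⁻⁵
On a pressure surface, geostrophic balance gives V_g = (g/f)|∂Z/∂n|:
V_g = 9.81 × 6.99×10⁻⁵ / 1.22×10⁻⁴ = 5.61 m/s

5.61 m s⁻¹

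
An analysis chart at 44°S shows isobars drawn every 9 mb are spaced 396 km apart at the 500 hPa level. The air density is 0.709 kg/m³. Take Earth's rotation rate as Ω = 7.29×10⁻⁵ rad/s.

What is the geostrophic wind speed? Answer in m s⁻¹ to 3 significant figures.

31.6 m s⁻¹

Coriolis parameter at 44°S:
f = 2Ω sin φ = 2 × 7.29×10⁻⁵ × sin 44° = 1.01×10⁻⁴ s⁻¹
Pressure gradient: |∂P/∂n| = 900 Pa / 396000 m = 2.27×10⁻³ Pa/m
Geostrophic balance (pressure-gradient force = Coriolis force):
V_g = (1/(fρ)) |∂P/∂n| = 2.27×10⁻³ / (1.01×10⁻⁴ × 0.709) = 31.6 m/s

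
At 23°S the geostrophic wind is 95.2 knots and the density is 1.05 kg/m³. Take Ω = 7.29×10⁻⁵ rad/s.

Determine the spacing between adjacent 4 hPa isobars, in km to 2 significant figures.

Coriolis parameter at 23°S:
f = 2Ω sin φ = 2 × 7.29×10⁻⁵ × sin 23° = 5.70×10⁻⁵ s⁻¹
Wind speed in SI: 95.2 knots = 49.0 m/s
Geostrophic balance rearranged: |∂P/∂n| = f ρ V_g
|∂P/∂n| = 5.70×10⁻⁵ × 1.05 × 49.0 = 2.93×10⁻³ Pa/m
Isobar spacing: Δn = ΔP/|∂P/∂n| = 400 Pa / 2.93×10⁻³ Pa/m = 136540 m ≈ 140 km

140 km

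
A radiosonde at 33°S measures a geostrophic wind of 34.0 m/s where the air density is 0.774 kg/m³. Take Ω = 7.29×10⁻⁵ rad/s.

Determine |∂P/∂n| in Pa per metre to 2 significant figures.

Coriolis parameter at 33°S:
f = 2Ω sin φ = 2 × 7.29×10⁻⁵ × sin 33° = 7.94×10⁻⁵ s⁻¹
Geostrophic balance rearranged: |∂P/∂n| = f ρ V_g
|∂P/∂n| = 7.94×10⁻⁵ × 0.774 × 34.0 = 2.09×10⁻³ Pa/m

2.1×10⁻³ Pa/m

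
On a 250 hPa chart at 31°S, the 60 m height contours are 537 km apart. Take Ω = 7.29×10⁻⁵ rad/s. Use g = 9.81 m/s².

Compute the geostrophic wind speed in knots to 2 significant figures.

Coriolis parameter at 31°S:
f = 2Ω sin φ = 2 × 7.29×10⁻⁵ × sin 31° = 7.51×10⁻⁵ s⁻¹
Height gradient: |∂Z/∂n| = 60 m / 537000 m = 1.12×10⁻⁴
On a pressure surface, geostrophic balance gives V_g = (g/f)|∂Z/∂n|:
V_g = 9.81 × 1.12×10⁻⁴ / 7.51×10⁻⁵ = 14.6 m/s
Converting: 14.6 m/s × 1.944 = 28 knots

28 knots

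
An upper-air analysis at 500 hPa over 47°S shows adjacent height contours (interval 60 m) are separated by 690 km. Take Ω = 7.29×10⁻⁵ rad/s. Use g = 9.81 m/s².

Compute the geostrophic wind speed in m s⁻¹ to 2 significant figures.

8.0 m s⁻¹

Coriolis parameter at 47°S:
f = 2Ω sin φ = 2 × 7.29×10⁻⁵ × sin 47° = 1.07×10⁻⁴ s⁻¹
Height gradient: |∂Z/∂n| = 60 m / 690000 m = 8.70×10⁻⁵
On a pressure surface, geostrophic balance gives V_g = (g/f)|∂Z/∂n|:
V_g = 9.81 × 8.70×10⁻⁵ / 1.07×10⁻⁴ = 8.00 m/s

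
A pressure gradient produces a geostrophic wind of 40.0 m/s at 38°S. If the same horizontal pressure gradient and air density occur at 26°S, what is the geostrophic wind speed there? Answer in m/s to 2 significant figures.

56 m/s

With the same pressure gradient and density, V_g ∝ 1/f ∝ 1/sin φ.
V₂ = V₁ · sin φ₁ / sin φ₂ = 40.0 × sin 38° / sin 26°
V₂ = 40.0 × 0.6157/0.4384 = 56 m/s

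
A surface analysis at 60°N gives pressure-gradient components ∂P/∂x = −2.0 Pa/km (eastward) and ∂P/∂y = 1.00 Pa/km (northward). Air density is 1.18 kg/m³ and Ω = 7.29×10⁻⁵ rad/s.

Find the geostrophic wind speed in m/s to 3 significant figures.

Coriolis parameter at 60°N:
f = 2Ω sin φ = 2 × 7.29×10⁻⁵ × sin 60° = 1.26×10⁻⁴ s⁻¹
Component geostrophic relations (x east, y north):
u_g = −(1/(fρ)) ∂P/∂y,  v_g = (1/(fρ)) ∂P/∂x
u_g = −(1.00×10⁻³)/(1.26×10⁻⁴ × 1.18) = −6.71 m/s;  v_g = (−2.0×10⁻³)/(1.26×10⁻⁴ × 1.18) = −13.4 m/s
|V_g| = √(u_g² + v_g²) = 15.0 m/s

15.0 m/s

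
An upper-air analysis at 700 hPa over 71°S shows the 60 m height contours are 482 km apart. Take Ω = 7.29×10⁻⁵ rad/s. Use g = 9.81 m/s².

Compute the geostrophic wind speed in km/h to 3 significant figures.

31.9 km/h

Coriolis parameter at 71°S:
f = 2Ω sin φ = 2 × 7.29×10⁻⁵ × sin 71° = 1.38×10⁻⁴ s⁻¹
Height gradient: |∂Z/∂n| = 60 m / 482000 m = 1.24×10⁻⁴
On a pressure surface, geostrophic balance gives V_g = (g/f)|∂Z/∂n|:
V_g = 9.81 × 1.24×10⁻⁴ / 1.38×10⁻⁴ = 8.86 m/s
Converting: 8.86 m/s × 3.6 = 31.9 km/h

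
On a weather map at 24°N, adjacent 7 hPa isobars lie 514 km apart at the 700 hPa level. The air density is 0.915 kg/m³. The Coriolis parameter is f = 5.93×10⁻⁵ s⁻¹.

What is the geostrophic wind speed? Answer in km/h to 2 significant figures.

Pressure gradient: |∂P/∂n| = 700 Pa / 514000 m = 1.36×10⁻³ Pa/m
Geostrophic balance (pressure-gradient force = Coriolis force):
V_g = (1/(fρ)) |∂P/∂n| = 1.36×10⁻³ / (5.93×10⁻⁵ × 0.915) = 25.1 m/s
Converting: 25.1 m/s × 3.6 = 90 km/h

90 km/h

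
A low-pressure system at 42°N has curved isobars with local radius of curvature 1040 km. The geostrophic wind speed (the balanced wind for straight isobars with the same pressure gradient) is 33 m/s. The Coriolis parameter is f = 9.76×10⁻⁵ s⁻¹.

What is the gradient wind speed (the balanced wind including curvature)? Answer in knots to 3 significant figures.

51.0 knots

Around a low, centrifugal force acts outward with Coriolis, so pressure-gradient force balances both:
(1/ρ)|∂P/∂n| = fV + V²/R  →  V² + fR·V − fR·V_g = 0
With fR = 9.76×10⁻⁵ × 1040×10³ m = 102 m/s:
V = [−fR + √((fR)² + 4 fR V_g)]/2 = [−102 + √(102² + 4×102×33)]/2 = 26.2 m/s
Subgeostrophic (V < V_g = 33 m/s), as expected around a low.
Converting: 26.2 m/s × 1.944 = 51.0 knots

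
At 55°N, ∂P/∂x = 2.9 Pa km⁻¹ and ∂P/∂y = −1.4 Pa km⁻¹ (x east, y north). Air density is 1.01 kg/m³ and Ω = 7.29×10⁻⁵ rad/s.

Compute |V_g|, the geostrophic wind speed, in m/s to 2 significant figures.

27 m/s

Coriolis parameter at 55°N:
f = 2Ω sin φ = 2 × 7.29×10⁻⁵ × sin 55° = 1.19×10⁻⁴ s⁻¹
Component geostrophic relations (x east, y north):
u_g = −(1/(fρ)) ∂P/∂y,  v_g = (1/(fρ)) ∂P/∂x
u_g = −(−1.4×10⁻³)/(1.19×10⁻⁴ × 1.01) = 11.6 m/s;  v_g = (2.9×10⁻³)/(1.19×10⁻⁴ × 1.01) = 24.0 m/s
|V_g| = √(u_g² + v_g²) = 26.7 m/s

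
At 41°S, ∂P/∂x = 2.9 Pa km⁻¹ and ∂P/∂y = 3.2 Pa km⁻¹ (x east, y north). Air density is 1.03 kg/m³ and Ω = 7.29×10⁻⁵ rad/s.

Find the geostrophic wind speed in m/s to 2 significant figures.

Coriolis parameter at 41°S:
f = 2Ω sin φ = 2 × 7.29×10⁻⁵ × sin 41° = 9.57×10⁻⁵ s⁻¹
In the Southern Hemisphere f is negative: f = −9.57×10⁻⁵ s⁻¹.
Component geostrophic relations (x east, y north):
u_g = −(1/(fρ)) ∂P/∂y,  v_g = (1/(fρ)) ∂P/∂x
u_g = −(3.2×10⁻³)/(−9.57×10⁻⁵ × 1.03) = 32.5 m/s;  v_g = (2.9×10⁻³)/(−9.57×10⁻⁵ × 1.03) = −29.4 m/s
|V_g| = √(u_g² + v_g²) = 43.8 m/s

44 m/s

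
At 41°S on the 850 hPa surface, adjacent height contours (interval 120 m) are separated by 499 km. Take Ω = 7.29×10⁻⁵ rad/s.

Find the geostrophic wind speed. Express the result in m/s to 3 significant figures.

24.7 m/s

Coriolis parameter at 41°S:
f = 2Ω sin φ = 2 × 7.29×10⁻⁵ × sin 41° = 9.57×10⁻⁵ s⁻¹
Height gradient: |∂Z/∂n| = 120 m / 499000 m = 2.40×10⁻⁴
On a pressure surface, geostrophic balance gives V_g = (g/f)|∂Z/∂n|:
V_g = 9.81 × 2.40×10⁻⁴ / 9.57×10⁻⁵ = 24.7 m/s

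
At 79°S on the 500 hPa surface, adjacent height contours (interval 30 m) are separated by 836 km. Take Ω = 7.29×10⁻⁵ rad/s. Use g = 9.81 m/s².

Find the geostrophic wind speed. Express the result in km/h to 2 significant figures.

Coriolis parameter at 79°S:
f = 2Ω sin φ = 2 × 7.29×10⁻⁵ × sin 79° = 1.43×10⁻⁴ s⁻¹
Height gradient: |∂Z/∂n| = 30 m / 836000 m = 3.59×10⁻⁵
On a pressure surface, geostrophic balance gives V_g = (g/f)|∂Z/∂n|:
V_g = 9.81 × 3.59×10⁻⁵ / 1.43×10⁻⁴ = 2.46 m/s
Converting: 2.46 m/s × 3.6 = 8.9 km/h

8.9 km/h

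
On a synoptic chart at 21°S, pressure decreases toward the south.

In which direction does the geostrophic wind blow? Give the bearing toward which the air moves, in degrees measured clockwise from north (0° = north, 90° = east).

090°

The pressure-gradient force points toward the south (bearing 180°).
Geostrophic balance: in the Southern Hemisphere the Coriolis force deflects motion to the left, so the geostrophic wind blows 90° to the left of the pressure-gradient force (low pressure on the right).
Rotating 180° by 90° counterclockwise gives 090° — the wind blows toward the east.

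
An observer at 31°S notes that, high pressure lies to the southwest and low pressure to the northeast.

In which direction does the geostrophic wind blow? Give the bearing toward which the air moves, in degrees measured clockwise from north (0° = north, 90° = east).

315°

The pressure-gradient force points toward the northeast (bearing 045°).
Geostrophic balance: in the Southern Hemisphere the Coriolis force deflects motion to the left, so the geostrophic wind blows 90° to the left of the pressure-gradient force (low pressure on the right).
Rotating 045° by 90° counterclockwise gives 315° — the wind blows toward the northwest.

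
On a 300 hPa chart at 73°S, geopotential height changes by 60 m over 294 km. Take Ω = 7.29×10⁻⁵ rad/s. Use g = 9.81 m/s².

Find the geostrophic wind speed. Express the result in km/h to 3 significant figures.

Coriolis parameter at 73°S:
f = 2Ω sin φ = 2 × 7.29×10⁻⁵ × sin 73° = 1.39×10⁻⁴ s⁻¹
Height gradient: |∂Z/∂n| = 60 m / 294000 m = 2.04×10⁻⁴
On a pressure surface, geostrophic balance gives V_g = (g/f)|∂Z/∂n|:
V_g = 9.81 × 2.04×10⁻⁴ / 1.39×10⁻⁴ = 14.4 m/s
Converting: 14.4 m/s × 3.6 = 51.7 km/h

51.7 km/h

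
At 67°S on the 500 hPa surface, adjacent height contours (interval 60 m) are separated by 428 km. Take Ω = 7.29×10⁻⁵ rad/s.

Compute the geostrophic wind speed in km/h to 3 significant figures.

Coriolis parameter at 67°S:
f = 2Ω sin φ = 2 × 7.29×10⁻⁵ × sin 67° = 1.34×10⁻⁴ s⁻¹
Height gradient: |∂Z/∂n| = 60 m / 428000 m = 1.40×10⁻⁴
On a pressure surface, geostrophic balance gives V_g = (g/f)|∂Z/∂n|:
V_g = 9.81 × 1.40×10⁻⁴ / 1.34×10⁻⁴ = 10.2 m/s
Converting: 10.2 m/s × 3.6 = 36.9 km/h

36.9 km/h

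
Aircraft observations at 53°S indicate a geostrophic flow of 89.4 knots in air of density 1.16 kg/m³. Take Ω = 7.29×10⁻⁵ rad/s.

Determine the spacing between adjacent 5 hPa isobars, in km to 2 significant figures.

Coriolis parameter at 53°S:
f = 2Ω sin φ = 2 × 7.29×10⁻⁵ × sin 53° = 1.16×10⁻⁴ s⁻¹
Wind speed in SI: 89.4 knots = 46.0 m/s
Geostrophic balance rearranged: |∂P/∂n| = f ρ V_g
|∂P/∂n| = 1.16×10⁻⁴ × 1.16 × 46.0 = 6.21×10⁻³ Pa/m
Isobar spacing: Δn = ΔP/|∂P/∂n| = 500 Pa / 6.21×10⁻³ Pa/m = 80488 m ≈ 80 km

80 km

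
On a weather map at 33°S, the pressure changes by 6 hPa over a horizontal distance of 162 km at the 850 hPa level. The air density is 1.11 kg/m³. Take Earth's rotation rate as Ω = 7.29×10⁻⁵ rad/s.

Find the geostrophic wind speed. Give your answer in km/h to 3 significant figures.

Coriolis parameter at 33°S:
f = 2Ω sin φ = 2 × 7.29×10⁻⁵ × sin 33° = 7.94×10⁻⁵ s⁻¹
Pressure gradient: |∂P/∂n| = 600 Pa / 162000 m = 3.70×10⁻³ Pa/m
Geostrophic balance (pressure-gradient force = Coriolis force):
V_g = (1/(fρ)) |∂P/∂n| = 3.70×10⁻³ / (7.94×10⁻⁵ × 1.11) = 42.0 m/s
Converting: 42.0 m/s × 3.6 = 151 km/h

151 km/h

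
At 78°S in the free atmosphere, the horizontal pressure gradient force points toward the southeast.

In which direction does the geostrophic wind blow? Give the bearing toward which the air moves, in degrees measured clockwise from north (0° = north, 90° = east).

045°

The pressure-gradient force points toward the southeast (bearing 135°).
Geostrophic balance: in the Southern Hemisphere the Coriolis force deflects motion to the left, so the geostrophic wind blows 90° to the left of the pressure-gradient force (low pressure on the right).
Rotating 135° by 90° counterclockwise gives 045° — the wind blows toward the northeast.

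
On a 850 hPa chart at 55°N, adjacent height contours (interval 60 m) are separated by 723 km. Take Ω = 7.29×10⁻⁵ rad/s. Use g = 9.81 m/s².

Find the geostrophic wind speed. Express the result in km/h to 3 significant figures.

24.5 km/h

Coriolis parameter at 55°N:
f = 2Ω sin φ = 2 × 7.29×10⁻⁵ × sin 55° = 1.19×10⁻⁴ s⁻¹
Height gradient: |∂Z/∂n| = 60 m / 723000 m = 8.30×10⁻⁵
On a pressure surface, geostrophic balance gives V_g = (g/f)|∂Z/∂n|:
V_g = 9.81 × 8.30×10⁻⁵ / 1.19×10⁻⁴ = 6.82 m/s
Converting: 6.82 m/s × 3.6 = 24.5 km/h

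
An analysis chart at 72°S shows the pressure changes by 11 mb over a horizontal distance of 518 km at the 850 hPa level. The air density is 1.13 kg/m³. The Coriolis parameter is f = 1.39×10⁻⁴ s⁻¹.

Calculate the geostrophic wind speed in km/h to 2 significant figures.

Pressure gradient: |∂P/∂n| = 1100 Pa / 518000 m = 2.12×10⁻³ Pa/m
Geostrophic balance (pressure-gradient force = Coriolis force):
V_g = (1/(fρ)) |∂P/∂n| = 2.12×10⁻³ / (1.39×10⁻⁴ × 1.13) = 13.5 m/s
Converting: 13.5 m/s × 3.6 = 49 km/h

49 km/h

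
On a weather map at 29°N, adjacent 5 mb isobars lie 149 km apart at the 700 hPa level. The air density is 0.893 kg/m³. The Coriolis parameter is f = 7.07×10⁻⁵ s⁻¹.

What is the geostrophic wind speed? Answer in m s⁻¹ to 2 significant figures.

53 m s⁻¹

Pressure gradient: |∂P/∂n| = 500 Pa / 149000 m = 3.36×10⁻³ Pa/m
Geostrophic balance (pressure-gradient force = Coriolis force):
V_g = (1/(fρ)) |∂P/∂n| = 3.36×10⁻³ / (7.07×10⁻⁵ × 0.893) = 53.2 m/s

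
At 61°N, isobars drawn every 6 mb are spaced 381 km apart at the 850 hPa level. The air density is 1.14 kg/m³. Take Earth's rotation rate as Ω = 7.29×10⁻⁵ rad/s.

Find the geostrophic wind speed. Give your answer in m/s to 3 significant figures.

Coriolis parameter at 61°N:
f = 2Ω sin φ = 2 × 7.29×10⁻⁵ × sin 61° = 1.28×10⁻⁴ s⁻¹
Pressure gradient: |∂P/∂n| = 600 Pa / 381000 m = 1.57×10⁻³ Pa/m
Geostrophic balance (pressure-gradient force = Coriolis force):
V_g = (1/(fρ)) |∂P/∂n| = 1.57×10⁻³ / (1.28×10⁻⁴ × 1.14) = 10.8 m/s

10.8 m/s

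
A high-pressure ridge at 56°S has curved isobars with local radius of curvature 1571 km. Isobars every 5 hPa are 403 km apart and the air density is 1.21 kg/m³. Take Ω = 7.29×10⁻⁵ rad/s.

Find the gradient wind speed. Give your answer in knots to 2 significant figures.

Coriolis parameter at 56°S:
f = 2Ω sin φ = 2 × 7.29×10⁻⁵ × sin 56° = 1.21×10⁻⁴ s⁻¹
Pressure gradient: |∂P/∂n| = 500 Pa / 403000 m = 1.24×10⁻³ Pa/m
Geostrophic speed: V_g = |∂P/∂n|/(fρ) = 1.24×10⁻³/(1.21×10⁻⁴ × 1.21) = 8.48 m/s
Around a high, pressure-gradient force acts outward with centrifugal, so Coriolis balances both:
fV = (1/ρ)|∂P/∂n| + V²/R  →  V² − fR·V + fR·V_g = 0
With fR = 1.21×10⁻⁴ × 1571×10³ m = 190 m/s:
V = [fR − √((fR)² − 4 fR V_g)]/2 = [190 − √(190² − 4×190×8.48)]/2 = 8.9 m/s
Supergeostrophic (V > V_g = 8.48 m/s), as expected around a high.
Converting: 8.9 m/s × 1.944 = 17 knots

17 knots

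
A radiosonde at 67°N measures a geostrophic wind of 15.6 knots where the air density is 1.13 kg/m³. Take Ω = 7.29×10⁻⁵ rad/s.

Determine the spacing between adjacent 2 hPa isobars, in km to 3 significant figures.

164 km

Coriolis parameter at 67°N:
f = 2Ω sin φ = 2 × 7.29×10⁻⁵ × sin 67° = 1.34×10⁻⁴ s⁻¹
Wind speed in SI: 15.6 knots = 8.03 m/s
Geostrophic balance rearranged: |∂P/∂n| = f ρ V_g
|∂P/∂n| = 1.34×10⁻⁴ × 1.13 × 8.03 = 1.22×10⁻³ Pa/m
Isobar spacing: Δn = ΔP/|∂P/∂n| = 200 Pa / 1.22×10⁻³ Pa/m = 164326 m ≈ 164 km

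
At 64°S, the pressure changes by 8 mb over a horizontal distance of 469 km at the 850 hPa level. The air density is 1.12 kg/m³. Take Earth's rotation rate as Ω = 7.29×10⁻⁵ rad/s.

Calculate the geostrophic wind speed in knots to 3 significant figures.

22.6 knots

Coriolis parameter at 64°S:
f = 2Ω sin φ = 2 × 7.29×10⁻⁵ × sin 64° = 1.31×10⁻⁴ s⁻¹
Pressure gradient: |∂P/∂n| = 800 Pa / 469000 m = 1.71×10⁻³ Pa/m
Geostrophic balance (pressure-gradient force = Coriolis force):
V_g = (1/(fρ)) |∂P/∂n| = 1.71×10⁻³ / (1.31×10⁻⁴ × 1.12) = 11.6 m/s
Converting: 11.6 m/s × 1.944 = 22.6 knots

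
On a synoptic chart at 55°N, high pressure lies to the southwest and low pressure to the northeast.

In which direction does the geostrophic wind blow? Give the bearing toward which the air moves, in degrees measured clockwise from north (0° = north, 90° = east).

The pressure-gradient force points toward the northeast (bearing 045°).
Geostrophic balance: in the Northern Hemisphere the Coriolis force deflects motion to the right, so the geostrophic wind blows 90° to the right of the pressure-gradient force (low pressure on the left).
Rotating 045° by 90° clockwise gives 135° — the wind blows toward the southeast.

135°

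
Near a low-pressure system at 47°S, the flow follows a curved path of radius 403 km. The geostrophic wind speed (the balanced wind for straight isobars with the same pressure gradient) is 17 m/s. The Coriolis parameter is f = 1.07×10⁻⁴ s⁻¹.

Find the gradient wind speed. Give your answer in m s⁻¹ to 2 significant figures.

Around a low, centrifugal force acts outward with Coriolis, so pressure-gradient force balances both:
(1/ρ)|∂P/∂n| = fV + V²/R  →  V² + fR·V − fR·V_g = 0
With fR = 1.07×10⁻⁴ × 403×10³ m = 43.1 m/s:
V = [−fR + √((fR)² + 4 fR V_g)]/2 = [−43.1 + √(43.1² + 4×43.1×17)]/2 = 13.1 m/s
Subgeostrophic (V < V_g = 17 m/s), as expected around a low.

13 m s⁻¹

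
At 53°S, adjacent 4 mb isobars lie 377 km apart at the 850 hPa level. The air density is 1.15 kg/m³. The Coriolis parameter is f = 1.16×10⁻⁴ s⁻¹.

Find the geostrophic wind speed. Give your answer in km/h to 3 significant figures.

28.6 km/h

Pressure gradient: |∂P/∂n| = 400 Pa / 377000 m = 1.06×10⁻³ Pa/m
Geostrophic balance (pressure-gradient force = Coriolis force):
V_g = (1/(fρ)) |∂P/∂n| = 1.06×10⁻³ / (1.16×10⁻⁴ × 1.15) = 7.95 m/s
Converting: 7.95 m/s × 3.6 = 28.6 km/h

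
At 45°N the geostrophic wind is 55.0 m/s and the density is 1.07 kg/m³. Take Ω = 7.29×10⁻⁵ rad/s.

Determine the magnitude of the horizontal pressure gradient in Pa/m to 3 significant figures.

6.07×10⁻³ Pa/m

Coriolis parameter at 45°N:
f = 2Ω sin φ = 2 × 7.29×10⁻⁵ × sin 45° = 1.03×10⁻⁴ s⁻¹
Geostrophic balance rearranged: |∂P/∂n| = f ρ V_g
|∂P/∂n| = 1.03×10⁻⁴ × 1.07 × 55.0 = 6.07×10⁻³ Pa/m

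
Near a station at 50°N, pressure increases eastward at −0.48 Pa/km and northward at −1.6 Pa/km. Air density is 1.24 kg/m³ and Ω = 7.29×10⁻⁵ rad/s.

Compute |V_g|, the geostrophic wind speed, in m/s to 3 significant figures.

12.1 m/s

Coriolis parameter at 50°N:
f = 2Ω sin φ = 2 × 7.29×10⁻⁵ × sin 50° = 1.12×10⁻⁴ s⁻¹
Component geostrophic relations (x east, y north):
u_g = −(1/(fρ)) ∂P/∂y,  v_g = (1/(fρ)) ∂P/∂x
u_g = −(−1.6×10⁻³)/(1.12×10⁻⁴ × 1.24) = 11.6 m/s;  v_g = (−0.48×10⁻³)/(1.12×10⁻⁴ × 1.24) = −3.47 m/s
|V_g| = √(u_g² + v_g²) = 12.1 m/s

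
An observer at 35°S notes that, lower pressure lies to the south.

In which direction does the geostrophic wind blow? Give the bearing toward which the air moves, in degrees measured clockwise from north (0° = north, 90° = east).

090°

The pressure-gradient force points toward the south (bearing 180°).
Geostrophic balance: in the Southern Hemisphere the Coriolis force deflects motion to the left, so the geostrophic wind blows 90° to the left of the pressure-gradient force (low pressure on the right).
Rotating 180° by 90° counterclockwise gives 090° — the wind blows toward the east.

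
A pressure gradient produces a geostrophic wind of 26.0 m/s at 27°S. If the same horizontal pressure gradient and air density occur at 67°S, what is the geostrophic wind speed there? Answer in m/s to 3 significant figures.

With the same pressure gradient and density, V_g ∝ 1/f ∝ 1/sin φ.
V₂ = V₁ · sin φ₁ / sin φ₂ = 26.0 × sin 27° / sin 67°
V₂ = 26.0 × 0.4540/0.9205 = 12.8 m/s

12.8 m/s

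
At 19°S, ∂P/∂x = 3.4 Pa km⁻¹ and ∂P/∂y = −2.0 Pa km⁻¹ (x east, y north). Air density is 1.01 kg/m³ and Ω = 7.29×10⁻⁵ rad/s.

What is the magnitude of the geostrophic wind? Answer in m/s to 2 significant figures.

Coriolis parameter at 19°S:
f = 2Ω sin φ = 2 × 7.29×10⁻⁵ × sin 19° = 4.75×10⁻⁵ s⁻¹
In the Southern Hemisphere f is negative: f = −4.75×10⁻⁵ s⁻¹.
Component geostrophic relations (x east, y north):
u_g = −(1/(fρ)) ∂P/∂y,  v_g = (1/(fρ)) ∂P/∂x
u_g = −(−2.0×10⁻³)/(−4.75×10⁻⁵ × 1.01) = −41.7 m/s;  v_g = (3.4×10⁻³)/(−4.75×10⁻⁵ × 1.01) = −70.9 m/s
|V_g| = √(u_g² + v_g²) = 82.3 m/s

82 m/s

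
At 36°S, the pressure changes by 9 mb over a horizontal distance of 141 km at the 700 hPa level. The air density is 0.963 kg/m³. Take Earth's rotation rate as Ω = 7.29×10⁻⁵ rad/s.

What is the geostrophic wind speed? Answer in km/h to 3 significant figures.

Coriolis parameter at 36°S:
f = 2Ω sin φ = 2 × 7.29×10⁻⁵ × sin 36° = 8.57×10⁻⁵ s⁻¹
Pressure gradient: |∂P/∂n| = 900 Pa / 141000 m = 6.38×10⁻³ Pa/m
Geostrophic balance (pressure-gradient force = Coriolis force):
V_g = (1/(fρ)) |∂P/∂n| = 6.38×10⁻³ / (8.57×10⁻⁵ × 0.963) = 77.3 m/s
Converting: 77.3 m/s × 3.6 = 278 km/h

278 km/h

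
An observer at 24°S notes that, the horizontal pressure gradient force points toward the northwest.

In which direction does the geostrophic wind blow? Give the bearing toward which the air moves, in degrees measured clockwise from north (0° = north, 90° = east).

225°

The pressure-gradient force points toward the northwest (bearing 315°).
Geostrophic balance: in the Southern Hemisphere the Coriolis force deflects motion to the left, so the geostrophic wind blows 90° to the left of the pressure-gradient force (low pressure on the right).
Rotating 315° by 90° counterclockwise gives 225° — the wind blows toward the southwest.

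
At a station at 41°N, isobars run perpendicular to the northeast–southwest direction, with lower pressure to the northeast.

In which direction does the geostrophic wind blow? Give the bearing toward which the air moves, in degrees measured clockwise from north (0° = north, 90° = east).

135°

The pressure-gradient force points toward the northeast (bearing 045°).
Geostrophic balance: in the Northern Hemisphere the Coriolis force deflects motion to the right, so the geostrophic wind blows 90° to the right of the pressure-gradient force (low pressure on the left).
Rotating 045° by 90° clockwise gives 135° — the wind blows toward the southeast.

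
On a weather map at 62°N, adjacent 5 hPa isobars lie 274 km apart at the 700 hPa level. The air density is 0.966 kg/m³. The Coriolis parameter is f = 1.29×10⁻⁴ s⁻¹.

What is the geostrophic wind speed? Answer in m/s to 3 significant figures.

Pressure gradient: |∂P/∂n| = 500 Pa / 274000 m = 1.82×10⁻³ Pa/m
Geostrophic balance (pressure-gradient force = Coriolis force):
V_g = (1/(fρ)) |∂P/∂n| = 1.82×10⁻³ / (1.29×10⁻⁴ × 0.966) = 14.6 m/s

14.6 m/s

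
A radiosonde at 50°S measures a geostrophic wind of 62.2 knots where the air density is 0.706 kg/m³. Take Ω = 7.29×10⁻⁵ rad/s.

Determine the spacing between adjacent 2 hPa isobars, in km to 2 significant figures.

Coriolis parameter at 50°S:
f = 2Ω sin φ = 2 × 7.29×10⁻⁵ × sin 50° = 1.12×10⁻⁴ s⁻¹
Wind speed in SI: 62.2 knots = 32.0 m/s
Geostrophic balance rearranged: |∂P/∂n| = f ρ V_g
|∂P/∂n| = 1.12×10⁻⁴ × 0.706 × 32.0 = 2.52×10⁻³ Pa/m
Isobar spacing: Δn = ΔP/|∂P/∂n| = 200 Pa / 2.52×10⁻³ Pa/m = 79266 m ≈ 79 km

79 km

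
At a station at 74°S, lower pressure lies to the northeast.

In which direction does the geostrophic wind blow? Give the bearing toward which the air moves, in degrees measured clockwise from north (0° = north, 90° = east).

The pressure-gradient force points toward the northeast (bearing 045°).
Geostrophic balance: in the Southern Hemisphere the Coriolis force deflects motion to the left, so the geostrophic wind blows 90° to the left of the pressure-gradient force (low pressure on the right).
Rotating 045° by 90° counterclockwise gives 315° — the wind blows toward the northwest.

315°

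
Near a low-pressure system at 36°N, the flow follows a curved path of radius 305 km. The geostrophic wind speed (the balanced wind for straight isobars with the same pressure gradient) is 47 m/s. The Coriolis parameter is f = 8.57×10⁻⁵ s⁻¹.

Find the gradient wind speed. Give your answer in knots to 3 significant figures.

47.3 knots

Around a low, centrifugal force acts outward with Coriolis, so pressure-gradient force balances both:
(1/ρ)|∂P/∂n| = fV + V²/R  →  V² + fR·V − fR·V_g = 0
With fR = 8.57×10⁻⁵ × 305×10³ m = 26.1 m/s:
V = [−fR + √((fR)² + 4 fR V_g)]/2 = [−26.1 + √(26.1² + 4×26.1×47)]/2 = 24.3 m/s
Subgeostrophic (V < V_g = 47 m/s), as expected around a low.
Converting: 24.3 m/s × 1.944 = 47.3 knots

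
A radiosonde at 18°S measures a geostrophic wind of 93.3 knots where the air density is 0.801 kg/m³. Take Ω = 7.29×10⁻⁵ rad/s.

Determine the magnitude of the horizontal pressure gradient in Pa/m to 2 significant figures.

1.7×10⁻³ Pa/m

Coriolis parameter at 18°S:
f = 2Ω sin φ = 2 × 7.29×10⁻⁵ × sin 18° = 4.51×10⁻⁵ s⁻¹
Wind speed in SI: 93.3 knots = 48.0 m/s
Geostrophic balance rearranged: |∂P/∂n| = f ρ V_g
|∂P/∂n| = 4.51×10⁻⁵ × 0.801 × 48.0 = 1.73×10⁻³ Pa/m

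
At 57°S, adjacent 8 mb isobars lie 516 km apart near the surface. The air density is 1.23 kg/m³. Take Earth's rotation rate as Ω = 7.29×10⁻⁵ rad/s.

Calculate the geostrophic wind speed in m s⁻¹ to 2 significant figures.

10 m s⁻¹

Coriolis parameter at 57°S:
f = 2Ω sin φ = 2 × 7.29×10⁻⁵ × sin 57° = 1.22×10⁻⁴ s⁻¹
Pressure gradient: |∂P/∂n| = 800 Pa / 516000 m = 1.55×10⁻³ Pa/m
Geostrophic balance (pressure-gradient force = Coriolis force):
V_g = (1/(fρ)) |∂P/∂n| = 1.55×10⁻³ / (1.22×10⁻⁴ × 1.23) = 10.3 m/s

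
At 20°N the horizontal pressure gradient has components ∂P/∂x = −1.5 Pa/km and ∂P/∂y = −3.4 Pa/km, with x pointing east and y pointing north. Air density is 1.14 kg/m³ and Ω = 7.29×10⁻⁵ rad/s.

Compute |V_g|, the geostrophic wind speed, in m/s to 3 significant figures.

Coriolis parameter at 20°N:
f = 2Ω sin φ = 2 × 7.29×10⁻⁵ × sin 20° = 4.99×10⁻⁵ s⁻¹
Component geostrophic relations (x east, y north):
u_g = −(1/(fρ)) ∂P/∂y,  v_g = (1/(fρ)) ∂P/∂x
u_g = −(−3.4×10⁻³)/(4.99×10⁻⁵ × 1.14) = 59.8 m/s;  v_g = (−1.5×10⁻³)/(4.99×10⁻⁵ × 1.14) = −26.4 m/s
|V_g| = √(u_g² + v_g²) = 65.4 m/s

65.4 m/s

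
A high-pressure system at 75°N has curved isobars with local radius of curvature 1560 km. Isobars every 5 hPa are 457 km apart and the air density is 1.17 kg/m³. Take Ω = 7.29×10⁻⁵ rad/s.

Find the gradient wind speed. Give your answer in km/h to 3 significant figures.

24.7 km/h

Coriolis parameter at 75°N:
f = 2Ω sin φ = 2 × 7.29×10⁻⁵ × sin 75° = 1.41×10⁻⁴ s⁻¹
Pressure gradient: |∂P/∂n| = 500 Pa / 457000 m = 1.09×10⁻³ Pa/m
Geostrophic speed: V_g = |∂P/∂n|/(fρ) = 1.09×10⁻³/(1.41×10⁻⁴ × 1.17) = 6.64 m/s
Around a high, pressure-gradient force acts outward with centrifugal, so Coriolis balances both:
fV = (1/ρ)|∂P/∂n| + V²/R  →  V² − fR·V + fR·V_g = 0
With fR = 1.41×10⁻⁴ × 1560×10³ m = 220 m/s:
V = [fR − √((fR)² − 4 fR V_g)]/2 = [220 − √(220² − 4×220×6.64)]/2 = 6.85 m/s
Supergeostrophic (V > V_g = 6.64 m/s), as expected around a high.
Converting: 6.85 m/s × 3.6 = 24.7 km/h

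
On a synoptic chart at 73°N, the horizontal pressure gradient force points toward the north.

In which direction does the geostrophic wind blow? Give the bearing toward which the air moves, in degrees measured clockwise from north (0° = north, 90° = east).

The pressure-gradient force points toward the north (bearing 000°).
Geostrophic balance: in the Northern Hemisphere the Coriolis force deflects motion to the right, so the geostrophic wind blows 90° to the right of the pressure-gradient force (low pressure on the left).
Rotating 000° by 90° clockwise gives 090° — the wind blows toward the east.

090°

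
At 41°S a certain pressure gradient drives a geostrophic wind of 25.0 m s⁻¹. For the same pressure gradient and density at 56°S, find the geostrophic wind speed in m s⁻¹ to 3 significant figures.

With the same pressure gradient and density, V_g ∝ 1/f ∝ 1/sin φ.
V₂ = V₁ · sin φ₁ / sin φ₂ = 25.0 × sin 41° / sin 56°
V₂ = 25.0 × 0.6561/0.8290 = 19.8 m s⁻¹

19.8 m s⁻¹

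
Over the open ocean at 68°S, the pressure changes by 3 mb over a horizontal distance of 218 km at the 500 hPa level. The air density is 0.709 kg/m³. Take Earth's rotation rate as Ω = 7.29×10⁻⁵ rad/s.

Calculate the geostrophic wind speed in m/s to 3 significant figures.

14.4 m/s

Coriolis parameter at 68°S:
f = 2Ω sin φ = 2 × 7.29×10⁻⁵ × sin 68° = 1.35×10⁻⁴ s⁻¹
Pressure gradient: |∂P/∂n| = 300 Pa / 218000 m = 1.38×10⁻³ Pa/m
Geostrophic balance (pressure-gradient force = Coriolis force):
V_g = (1/(fρ)) |∂P/∂n| = 1.38×10⁻³ / (1.35×10⁻⁴ × 0.709) = 14.4 m/s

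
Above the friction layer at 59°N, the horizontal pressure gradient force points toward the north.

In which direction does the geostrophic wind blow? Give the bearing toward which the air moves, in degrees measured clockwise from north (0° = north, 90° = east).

The pressure-gradient force points toward the north (bearing 000°).
Geostrophic balance: in the Northern Hemisphere the Coriolis force deflects motion to the right, so the geostrophic wind blows 90° to the right of the pressure-gradient force (low pressure on the left).
Rotating 000° by 90° clockwise gives 090° — the wind blows toward the east.

090°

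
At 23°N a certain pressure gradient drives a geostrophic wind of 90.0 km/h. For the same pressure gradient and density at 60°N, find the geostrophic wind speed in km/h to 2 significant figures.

With the same pressure gradient and density, V_g ∝ 1/f ∝ 1/sin φ.
V₂ = V₁ · sin φ₁ / sin φ₂ = 90.0 × sin 23° / sin 60°
V₂ = 90.0 × 0.3907/0.8660 = 41 km/h

41 km/h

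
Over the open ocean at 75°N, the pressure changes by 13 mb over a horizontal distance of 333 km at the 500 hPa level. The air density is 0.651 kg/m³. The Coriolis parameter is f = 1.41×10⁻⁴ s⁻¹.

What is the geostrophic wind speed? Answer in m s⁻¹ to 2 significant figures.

Pressure gradient: |∂P/∂n| = 1300 Pa / 333000 m = 3.90×10⁻³ Pa/m
Geostrophic balance (pressure-gradient force = Coriolis force):
V_g = (1/(fρ)) |∂P/∂n| = 3.90×10⁻³ / (1.41×10⁻⁴ × 0.651) = 42.5 m/s

43 m s⁻¹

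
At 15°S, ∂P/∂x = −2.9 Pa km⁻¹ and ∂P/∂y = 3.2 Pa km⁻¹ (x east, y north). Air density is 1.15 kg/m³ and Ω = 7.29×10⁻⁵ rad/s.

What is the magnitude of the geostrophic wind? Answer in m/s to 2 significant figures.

100 m/s

Coriolis parameter at 15°S:
f = 2Ω sin φ = 2 × 7.29×10⁻⁵ × sin 15° = 3.77×10⁻⁵ s⁻¹
In the Southern Hemisphere f is negative: f = −3.77×10⁻⁵ s⁻¹.
Component geostrophic relations (x east, y north):
u_g = −(1/(fρ)) ∂P/∂y,  v_g = (1/(fρ)) ∂P/∂x
u_g = −(3.2×10⁻³)/(−3.77×10⁻⁵ × 1.15) = 73.7 m/s;  v_g = (−2.9×10⁻³)/(−3.77×10⁻⁵ × 1.15) = 66.8 m/s
|V_g| = √(u_g² + v_g²) = 99.5 m/s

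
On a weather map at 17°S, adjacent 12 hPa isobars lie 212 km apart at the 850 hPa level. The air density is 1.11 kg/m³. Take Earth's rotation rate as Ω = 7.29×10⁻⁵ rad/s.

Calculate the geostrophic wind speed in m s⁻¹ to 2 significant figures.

Coriolis parameter at 17°S:
f = 2Ω sin φ = 2 × 7.29×10⁻⁵ × sin 17° = 4.26×10⁻⁵ s⁻¹
Pressure gradient: |∂P/∂n| = 1200 Pa / 212000 m = 5.66×10⁻³ Pa/m
Geostrophic balance (pressure-gradient force = Coriolis force):
V_g = (1/(fρ)) |∂P/∂n| = 5.66×10⁻³ / (4.26×10⁻⁵ × 1.11) = 120 m/s

120 m s⁻¹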